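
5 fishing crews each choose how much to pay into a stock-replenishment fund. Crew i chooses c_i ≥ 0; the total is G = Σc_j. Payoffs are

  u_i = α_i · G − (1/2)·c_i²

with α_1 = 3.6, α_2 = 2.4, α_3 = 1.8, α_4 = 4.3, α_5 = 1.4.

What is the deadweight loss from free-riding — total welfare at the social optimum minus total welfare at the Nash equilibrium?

294.58

Crew i's FOC: ∂u_i/∂c_i = α_i − c_i = 0, so c_i* = α_i.
NE contributions = (3.6, 2.4, 1.8, 4.3, 1.4); G = 13.5.
W^NE = (Σα)·G − ½Σα_i² = 13.5² − ½·42.41 = 161.045.
Planner sets c_i = Σα_j = 13.5 for every i, so G^SO = 5·13.5 = 67.5.
W^SO = (Σα)·G^SO − ½·5·(Σα)² = (5/2)·13.5² = 455.625.
Deadweight loss = W^SO − W^NE = 294.58.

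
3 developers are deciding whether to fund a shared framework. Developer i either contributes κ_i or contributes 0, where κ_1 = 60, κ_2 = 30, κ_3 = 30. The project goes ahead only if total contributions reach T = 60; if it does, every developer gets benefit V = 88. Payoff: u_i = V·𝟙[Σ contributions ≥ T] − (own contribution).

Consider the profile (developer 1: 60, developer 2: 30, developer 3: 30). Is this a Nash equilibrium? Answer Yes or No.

Total = 120 ≥ 60: provided.
Developer 1 (pledges 60, payoff 28): dropping to 0 → total 60, payoff 88. Profitable deviation.

No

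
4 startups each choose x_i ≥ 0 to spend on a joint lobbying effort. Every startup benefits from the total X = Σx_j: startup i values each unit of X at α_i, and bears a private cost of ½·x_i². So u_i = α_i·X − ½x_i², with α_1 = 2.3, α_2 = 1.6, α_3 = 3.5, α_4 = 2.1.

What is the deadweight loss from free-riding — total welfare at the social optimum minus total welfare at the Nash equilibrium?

Startup i's FOC: ∂u_i/∂x_i = α_i − x_i = 0, so x_i* = α_i.
NE contributions = (2.3, 1.6, 3.5, 2.1); X = 9.5.
W^NE = (Σα)·X − ½Σα_i² = 9.5² − ½·24.51 = 77.995.
Planner sets x_i = Σα_j = 9.5 for every i, so X^SO = 4·9.5 = 38.
W^SO = (Σα)·X^SO − ½·4·(Σα)² = (4/2)·9.5² = 180.5.
Deadweight loss = W^SO − W^NE = 102.505.

102.505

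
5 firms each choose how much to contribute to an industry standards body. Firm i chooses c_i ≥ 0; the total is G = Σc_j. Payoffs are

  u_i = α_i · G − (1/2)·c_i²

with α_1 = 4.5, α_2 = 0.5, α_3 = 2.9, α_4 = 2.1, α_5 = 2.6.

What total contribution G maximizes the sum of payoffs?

Planner FOC: ∂(Σu_j)/∂c_i = (Σα_j) − c_i = 0, so c_i^SO = Σα_j = 12.6 for every i; G^SO = 63.

63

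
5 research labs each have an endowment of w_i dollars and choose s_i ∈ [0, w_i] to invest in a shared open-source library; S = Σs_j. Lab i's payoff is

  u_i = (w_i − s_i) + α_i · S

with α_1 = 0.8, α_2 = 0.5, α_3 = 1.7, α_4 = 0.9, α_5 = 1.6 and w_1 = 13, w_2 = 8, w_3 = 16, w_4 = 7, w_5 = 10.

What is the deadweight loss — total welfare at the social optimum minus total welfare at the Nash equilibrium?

∂u_i/∂s_i = α_i − 1, so lab i contributes w_i if α_i > 1, else 0.
α_i > 1 for i ∈ {3, 5}; NE contributions (0, 0, 16, 0, 10), S = 26.
W^NE = Σw_i − S^NE + (Σα_i)·S^NE = 54 + 4.5·26 = 171.
Planner: ∂(Σu_j)/∂s_i = Σα_j − 1 = 4.5 > 0, so everyone contributes w_i; S^SO = 54, W^SO = 54 + 4.5·54 = 297.
Deadweight loss = 126.

126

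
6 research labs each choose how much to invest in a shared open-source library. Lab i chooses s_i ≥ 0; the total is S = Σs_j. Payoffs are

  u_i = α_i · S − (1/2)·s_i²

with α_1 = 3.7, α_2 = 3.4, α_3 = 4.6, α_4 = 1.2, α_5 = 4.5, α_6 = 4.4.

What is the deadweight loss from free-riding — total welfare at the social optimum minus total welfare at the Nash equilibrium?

Lab i's FOC: ∂u_i/∂s_i = α_i − s_i = 0, so s_i* = α_i.
NE contributions = (3.7, 3.4, 4.6, 1.2, 4.5, 4.4); S = 21.8.
W^NE = (Σα)·S − ½Σα_i² = 21.8² − ½·87.46 = 431.51.
Planner sets s_i = Σα_j = 21.8 for every i, so S^SO = 6·21.8 = 130.8.
W^SO = (Σα)·S^SO − ½·6·(Σα)² = (6/2)·21.8² = 1425.72.
Deadweight loss = W^SO − W^NE = 994.21.

994.21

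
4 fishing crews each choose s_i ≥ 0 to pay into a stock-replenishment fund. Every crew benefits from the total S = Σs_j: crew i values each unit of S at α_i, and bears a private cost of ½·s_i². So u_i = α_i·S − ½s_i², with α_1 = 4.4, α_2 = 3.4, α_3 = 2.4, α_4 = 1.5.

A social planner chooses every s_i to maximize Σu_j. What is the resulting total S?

Planner FOC: ∂(Σu_j)/∂s_i = (Σα_j) − s_i = 0, so s_i^SO = Σα_j = 11.7 for every i; S^SO = 46.8.

46.8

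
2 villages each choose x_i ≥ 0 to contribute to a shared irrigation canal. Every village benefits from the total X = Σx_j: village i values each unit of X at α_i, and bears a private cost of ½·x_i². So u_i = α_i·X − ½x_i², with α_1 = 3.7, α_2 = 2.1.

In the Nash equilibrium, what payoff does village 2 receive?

9.975

Village i's FOC: ∂u_i/∂x_i = α_i − x_i = 0, so x_i* = α_i.
NE contributions = (3.7, 2.1); X = 5.8.
u_2 = α_2·X − ½·(x_2)² = 2.1·5.8 − ½·2.1² = 9.975.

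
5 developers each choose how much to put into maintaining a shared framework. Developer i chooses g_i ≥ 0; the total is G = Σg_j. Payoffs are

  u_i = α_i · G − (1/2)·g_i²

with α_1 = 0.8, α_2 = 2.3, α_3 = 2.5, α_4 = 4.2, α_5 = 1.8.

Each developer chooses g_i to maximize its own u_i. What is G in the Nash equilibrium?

11.6

Developer i's FOC: ∂u_i/∂g_i = α_i − g_i = 0, so g_i* = α_i.
NE contributions = (0.8, 2.3, 2.5, 4.2, 1.8); G = 11.6.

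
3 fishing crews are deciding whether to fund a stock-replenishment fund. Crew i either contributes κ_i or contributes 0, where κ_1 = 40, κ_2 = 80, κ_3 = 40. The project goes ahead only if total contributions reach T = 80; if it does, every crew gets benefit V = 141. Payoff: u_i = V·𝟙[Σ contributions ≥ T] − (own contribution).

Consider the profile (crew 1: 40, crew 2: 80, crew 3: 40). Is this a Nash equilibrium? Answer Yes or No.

No

Total = 160 ≥ 80: provided.
Crew 1 (pledges 40, payoff 101): dropping to 0 → total 120, payoff 141. Profitable deviation.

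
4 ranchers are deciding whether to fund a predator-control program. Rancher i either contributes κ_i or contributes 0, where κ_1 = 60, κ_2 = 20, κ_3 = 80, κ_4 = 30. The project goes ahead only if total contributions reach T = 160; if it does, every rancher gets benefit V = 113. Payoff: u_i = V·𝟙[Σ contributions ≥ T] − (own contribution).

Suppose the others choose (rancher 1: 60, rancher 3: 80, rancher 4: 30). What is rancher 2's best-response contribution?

0

Others' total = 170 ≥ 160; contributing adds cost 20 for no extra benefit.
Best response: 0.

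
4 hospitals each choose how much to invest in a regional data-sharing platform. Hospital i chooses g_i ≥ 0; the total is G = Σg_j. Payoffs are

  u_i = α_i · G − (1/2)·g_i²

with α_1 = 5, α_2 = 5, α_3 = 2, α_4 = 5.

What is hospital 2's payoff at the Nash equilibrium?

72.5

Hospital i's FOC: ∂u_i/∂g_i = α_i − g_i = 0, so g_i* = α_i.
NE contributions = (5, 5, 2, 5); G = 17.
u_2 = α_2·G − ½·(g_2)² = 5·17 − ½·5² = 72.5.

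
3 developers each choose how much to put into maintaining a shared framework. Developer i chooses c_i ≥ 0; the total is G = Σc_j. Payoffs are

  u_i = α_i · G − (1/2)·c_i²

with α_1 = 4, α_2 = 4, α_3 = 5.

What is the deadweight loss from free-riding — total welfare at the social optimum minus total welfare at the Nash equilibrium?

Developer i's FOC: ∂u_i/∂c_i = α_i − c_i = 0, so c_i* = α_i.
NE contributions = (4, 4, 5); G = 13.
W^NE = (Σα)·G − ½Σα_i² = 13² − ½·57 = 140.5.
Planner sets c_i = Σα_j = 13 for every i, so G^SO = 3·13 = 39.
W^SO = (Σα)·G^SO − ½·3·(Σα)² = (3/2)·13² = 253.5.
Deadweight loss = W^SO − W^NE = 113.

113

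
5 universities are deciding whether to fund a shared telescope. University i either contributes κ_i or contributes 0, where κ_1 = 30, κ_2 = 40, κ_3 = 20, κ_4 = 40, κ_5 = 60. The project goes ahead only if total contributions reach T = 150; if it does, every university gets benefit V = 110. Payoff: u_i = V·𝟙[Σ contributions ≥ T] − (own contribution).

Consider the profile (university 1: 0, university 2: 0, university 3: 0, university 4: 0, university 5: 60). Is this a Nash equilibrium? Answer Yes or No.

Total = 60 < 150: not provided.
University 1 (pledges 0, payoff 0): pledging 30 → total 90, payoff -30. No gain.
University 2 (pledges 0, payoff 0): pledging 40 → total 100, payoff -40. No gain.
University 3 (pledges 0, payoff 0): pledging 20 → total 80, payoff -20. No gain.
University 4 (pledges 0, payoff 0): pledging 40 → total 100, payoff -40. No gain.
University 5 (pledges 60, payoff -60): dropping to 0 → total 0, payoff 0. Profitable deviation.

No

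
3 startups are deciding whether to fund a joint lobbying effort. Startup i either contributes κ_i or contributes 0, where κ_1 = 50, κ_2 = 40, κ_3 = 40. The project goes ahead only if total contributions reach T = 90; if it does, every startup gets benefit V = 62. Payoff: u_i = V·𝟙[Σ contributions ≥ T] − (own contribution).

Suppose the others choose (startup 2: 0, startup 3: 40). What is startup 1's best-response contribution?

50

Others' total = 40. Contributing 50 brings total to 90 ≥ 90: gain V − κ_1 = 12.
Best response: 50.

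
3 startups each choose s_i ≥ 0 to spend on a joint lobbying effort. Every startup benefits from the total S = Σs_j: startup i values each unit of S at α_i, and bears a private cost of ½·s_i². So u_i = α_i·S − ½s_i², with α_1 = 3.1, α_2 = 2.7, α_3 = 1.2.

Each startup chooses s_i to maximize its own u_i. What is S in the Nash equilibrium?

7

Startup i's FOC: ∂u_i/∂s_i = α_i − s_i = 0, so s_i* = α_i.
NE contributions = (3.1, 2.7, 1.2); S = 7.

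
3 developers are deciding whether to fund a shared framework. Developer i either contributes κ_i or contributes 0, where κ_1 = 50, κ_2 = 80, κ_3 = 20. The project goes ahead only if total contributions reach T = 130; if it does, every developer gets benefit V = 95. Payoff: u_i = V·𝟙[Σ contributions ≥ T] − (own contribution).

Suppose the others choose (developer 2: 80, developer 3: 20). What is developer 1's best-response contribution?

Others' total = 100. Contributing 50 brings total to 150 ≥ 130: gain V − κ_1 = 45.
Best response: 50.

50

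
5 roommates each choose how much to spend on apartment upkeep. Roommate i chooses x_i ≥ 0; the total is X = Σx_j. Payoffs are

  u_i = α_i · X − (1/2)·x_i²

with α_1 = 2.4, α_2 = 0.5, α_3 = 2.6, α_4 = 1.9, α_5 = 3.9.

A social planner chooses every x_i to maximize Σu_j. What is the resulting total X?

56.5

Planner FOC: ∂(Σu_j)/∂x_i = (Σα_j) − x_i = 0, so x_i^SO = Σα_j = 11.3 for every i; X^SO = 56.5.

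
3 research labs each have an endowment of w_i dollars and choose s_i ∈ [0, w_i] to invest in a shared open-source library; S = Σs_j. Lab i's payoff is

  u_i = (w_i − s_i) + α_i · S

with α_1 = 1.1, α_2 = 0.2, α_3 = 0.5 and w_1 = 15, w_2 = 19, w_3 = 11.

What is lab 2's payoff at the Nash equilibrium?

22

∂u_i/∂s_i = α_i − 1, so lab i contributes w_i if α_i > 1, else 0.
α_i > 1 for i ∈ {1}; NE contributions (15, 0, 0), S = 15.
u_2 = (19 − 0) + 0.2·15 = 22.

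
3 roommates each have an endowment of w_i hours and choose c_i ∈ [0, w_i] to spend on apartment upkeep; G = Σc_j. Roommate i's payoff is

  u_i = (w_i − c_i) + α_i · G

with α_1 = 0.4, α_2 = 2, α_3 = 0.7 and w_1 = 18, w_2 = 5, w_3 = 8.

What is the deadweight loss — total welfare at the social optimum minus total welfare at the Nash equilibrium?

54.6

∂u_i/∂c_i = α_i − 1, so roommate i contributes w_i if α_i > 1, else 0.
α_i > 1 for i ∈ {2}; NE contributions (0, 5, 0), G = 5.
W^NE = Σw_i − G^NE + (Σα_i)·G^NE = 31 + 2.1·5 = 41.5.
Planner: ∂(Σu_j)/∂c_i = Σα_j − 1 = 2.1 > 0, so everyone contributes w_i; G^SO = 31, W^SO = 31 + 2.1·31 = 96.1.
Deadweight loss = 54.6.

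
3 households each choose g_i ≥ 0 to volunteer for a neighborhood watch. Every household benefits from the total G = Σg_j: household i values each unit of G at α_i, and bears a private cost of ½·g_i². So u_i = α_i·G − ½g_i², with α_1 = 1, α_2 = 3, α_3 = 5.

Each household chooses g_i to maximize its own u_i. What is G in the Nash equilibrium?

9

Household i's FOC: ∂u_i/∂g_i = α_i − g_i = 0, so g_i* = α_i.
NE contributions = (1, 3, 5); G = 9.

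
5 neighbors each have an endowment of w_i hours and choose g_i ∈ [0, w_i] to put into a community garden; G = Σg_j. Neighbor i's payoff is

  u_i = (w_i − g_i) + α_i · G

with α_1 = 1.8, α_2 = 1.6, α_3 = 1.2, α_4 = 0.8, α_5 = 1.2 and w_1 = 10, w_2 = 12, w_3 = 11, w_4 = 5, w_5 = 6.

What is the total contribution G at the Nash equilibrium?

∂u_i/∂g_i = α_i − 1, so neighbor i contributes w_i if α_i > 1, else 0.
α_i > 1 for i ∈ {1, 2, 3, 5}; NE contributions (10, 12, 11, 0, 6), G = 39.

39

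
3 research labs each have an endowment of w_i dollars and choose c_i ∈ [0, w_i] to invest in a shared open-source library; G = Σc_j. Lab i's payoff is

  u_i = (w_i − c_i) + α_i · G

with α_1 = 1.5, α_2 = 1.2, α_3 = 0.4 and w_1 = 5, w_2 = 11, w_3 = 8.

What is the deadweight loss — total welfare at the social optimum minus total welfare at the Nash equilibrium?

16.8

∂u_i/∂c_i = α_i − 1, so lab i contributes w_i if α_i > 1, else 0.
α_i > 1 for i ∈ {1, 2}; NE contributions (5, 11, 0), G = 16.
W^NE = Σw_i − G^NE + (Σα_i)·G^NE = 24 + 2.1·16 = 57.6.
Planner: ∂(Σu_j)/∂c_i = Σα_j − 1 = 2.1 > 0, so everyone contributes w_i; G^SO = 24, W^SO = 24 + 2.1·24 = 74.4.
Deadweight loss = 16.8.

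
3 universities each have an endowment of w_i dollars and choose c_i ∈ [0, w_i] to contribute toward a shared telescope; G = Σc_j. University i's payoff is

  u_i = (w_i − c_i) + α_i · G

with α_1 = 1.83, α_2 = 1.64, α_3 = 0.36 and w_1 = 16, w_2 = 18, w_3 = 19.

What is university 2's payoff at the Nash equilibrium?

55.76

∂u_i/∂c_i = α_i − 1, so university i contributes w_i if α_i > 1, else 0.
α_i > 1 for i ∈ {1, 2}; NE contributions (16, 18, 0), G = 34.
u_2 = (18 − 18) + 1.64·34 = 55.76.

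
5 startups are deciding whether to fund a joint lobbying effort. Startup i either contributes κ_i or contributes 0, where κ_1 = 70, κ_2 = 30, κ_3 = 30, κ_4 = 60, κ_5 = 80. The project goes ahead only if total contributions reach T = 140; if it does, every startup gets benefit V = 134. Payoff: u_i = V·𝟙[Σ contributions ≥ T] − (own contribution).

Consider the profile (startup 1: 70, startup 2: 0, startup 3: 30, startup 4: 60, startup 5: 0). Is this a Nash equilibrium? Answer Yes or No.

Yes

Total = 160 ≥ 140: provided.
Startup 1 (pledges 70, payoff 64): dropping to 0 → total 90, payoff 0. No gain.
Startup 2 (pledges 0, payoff 134): pledging 30 → total 190, payoff 104. No gain.
Startup 3 (pledges 30, payoff 104): dropping to 0 → total 130, payoff 0. No gain.
Startup 4 (pledges 60, payoff 74): dropping to 0 → total 100, payoff 0. No gain.
Startup 5 (pledges 0, payoff 134): pledging 80 → total 240, payoff 54. No gain.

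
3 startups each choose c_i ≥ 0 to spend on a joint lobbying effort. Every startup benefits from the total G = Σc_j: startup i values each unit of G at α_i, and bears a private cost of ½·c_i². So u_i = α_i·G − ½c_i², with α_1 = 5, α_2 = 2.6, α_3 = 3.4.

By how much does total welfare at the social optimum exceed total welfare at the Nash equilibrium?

Startup i's FOC: ∂u_i/∂c_i = α_i − c_i = 0, so c_i* = α_i.
NE contributions = (5, 2.6, 3.4); G = 11.
W^NE = (Σα)·G − ½Σα_i² = 11² − ½·43.32 = 99.34.
Planner sets c_i = Σα_j = 11 for every i, so G^SO = 3·11 = 33.
W^SO = (Σα)·G^SO − ½·3·(Σα)² = (3/2)·11² = 181.5.
Deadweight loss = W^SO − W^NE = 82.16.

82.16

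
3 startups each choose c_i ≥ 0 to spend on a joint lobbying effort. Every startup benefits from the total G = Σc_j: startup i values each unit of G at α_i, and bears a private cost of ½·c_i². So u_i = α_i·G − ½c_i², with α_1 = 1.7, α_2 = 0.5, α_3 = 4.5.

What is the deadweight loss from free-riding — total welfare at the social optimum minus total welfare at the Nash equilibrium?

34.14

Startup i's FOC: ∂u_i/∂c_i = α_i − c_i = 0, so c_i* = α_i.
NE contributions = (1.7, 0.5, 4.5); G = 6.7.
W^NE = (Σα)·G − ½Σα_i² = 6.7² − ½·23.39 = 33.195.
Planner sets c_i = Σα_j = 6.7 for every i, so G^SO = 3·6.7 = 20.1.
W^SO = (Σα)·G^SO − ½·3·(Σα)² = (3/2)·6.7² = 67.335.
Deadweight loss = W^SO − W^NE = 34.14.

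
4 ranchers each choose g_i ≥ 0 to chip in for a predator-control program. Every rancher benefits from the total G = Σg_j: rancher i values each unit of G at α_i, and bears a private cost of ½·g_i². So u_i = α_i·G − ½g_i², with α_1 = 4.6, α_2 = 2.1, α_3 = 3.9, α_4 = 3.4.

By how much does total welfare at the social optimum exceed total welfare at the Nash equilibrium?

Rancher i's FOC: ∂u_i/∂g_i = α_i − g_i = 0, so g_i* = α_i.
NE contributions = (4.6, 2.1, 3.9, 3.4); G = 14.
W^NE = (Σα)·G − ½Σα_i² = 14² − ½·52.34 = 169.83.
Planner sets g_i = Σα_j = 14 for every i, so G^SO = 4·14 = 56.
W^SO = (Σα)·G^SO − ½·4·(Σα)² = (4/2)·14² = 392.
Deadweight loss = W^SO − W^NE = 222.17.

222.17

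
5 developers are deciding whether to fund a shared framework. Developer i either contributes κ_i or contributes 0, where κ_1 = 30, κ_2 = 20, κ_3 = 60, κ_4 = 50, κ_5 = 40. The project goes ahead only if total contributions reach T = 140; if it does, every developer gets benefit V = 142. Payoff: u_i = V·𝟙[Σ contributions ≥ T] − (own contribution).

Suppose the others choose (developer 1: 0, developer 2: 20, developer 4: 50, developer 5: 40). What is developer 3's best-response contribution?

60

Others' total = 110. Contributing 60 brings total to 170 ≥ 140: gain V − κ_3 = 82.
Best response: 60.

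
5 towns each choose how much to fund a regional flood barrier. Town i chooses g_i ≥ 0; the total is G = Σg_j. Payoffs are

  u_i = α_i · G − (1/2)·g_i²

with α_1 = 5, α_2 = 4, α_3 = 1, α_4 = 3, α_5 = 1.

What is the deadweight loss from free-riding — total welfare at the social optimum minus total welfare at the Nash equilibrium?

Town i's FOC: ∂u_i/∂g_i = α_i − g_i = 0, so g_i* = α_i.
NE contributions = (5, 4, 1, 3, 1); G = 14.
W^NE = (Σα)·G − ½Σα_i² = 14² − ½·52 = 170.
Planner sets g_i = Σα_j = 14 for every i, so G^SO = 5·14 = 70.
W^SO = (Σα)·G^SO − ½·5·(Σα)² = (5/2)·14² = 490.
Deadweight loss = W^SO − W^NE = 320.

320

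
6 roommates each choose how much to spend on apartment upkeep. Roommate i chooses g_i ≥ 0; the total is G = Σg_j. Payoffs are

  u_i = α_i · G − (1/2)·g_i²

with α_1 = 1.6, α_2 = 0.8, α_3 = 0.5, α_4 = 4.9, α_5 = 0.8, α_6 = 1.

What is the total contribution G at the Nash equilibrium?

9.6

Roommate i's FOC: ∂u_i/∂g_i = α_i − g_i = 0, so g_i* = α_i.
NE contributions = (1.6, 0.8, 0.5, 4.9, 0.8, 1); G = 9.6.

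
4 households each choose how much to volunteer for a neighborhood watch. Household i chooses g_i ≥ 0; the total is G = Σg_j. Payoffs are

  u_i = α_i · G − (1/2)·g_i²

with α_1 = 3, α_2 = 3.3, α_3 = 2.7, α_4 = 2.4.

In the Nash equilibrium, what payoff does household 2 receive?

Household i's FOC: ∂u_i/∂g_i = α_i − g_i = 0, so g_i* = α_i.
NE contributions = (3, 3.3, 2.7, 2.4); G = 11.4.
u_2 = α_2·G − ½·(g_2)² = 3.3·11.4 − ½·3.3² = 32.175.

32.175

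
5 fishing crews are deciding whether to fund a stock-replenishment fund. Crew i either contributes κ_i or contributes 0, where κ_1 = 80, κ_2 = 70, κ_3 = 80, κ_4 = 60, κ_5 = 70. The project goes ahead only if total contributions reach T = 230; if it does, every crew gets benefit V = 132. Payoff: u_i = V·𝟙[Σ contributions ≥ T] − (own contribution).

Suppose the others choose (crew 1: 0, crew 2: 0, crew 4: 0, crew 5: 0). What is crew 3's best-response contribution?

Others' total = 0. Even contributing 80 gives 80 < 230: no benefit either way.
Best response: 0.

0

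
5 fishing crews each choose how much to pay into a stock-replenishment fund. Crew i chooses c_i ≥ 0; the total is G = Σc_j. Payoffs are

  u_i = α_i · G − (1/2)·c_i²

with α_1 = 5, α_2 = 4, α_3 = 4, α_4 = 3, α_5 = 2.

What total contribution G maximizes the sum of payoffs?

90

Planner FOC: ∂(Σu_j)/∂c_i = (Σα_j) − c_i = 0, so c_i^SO = Σα_j = 18 for every i; G^SO = 90.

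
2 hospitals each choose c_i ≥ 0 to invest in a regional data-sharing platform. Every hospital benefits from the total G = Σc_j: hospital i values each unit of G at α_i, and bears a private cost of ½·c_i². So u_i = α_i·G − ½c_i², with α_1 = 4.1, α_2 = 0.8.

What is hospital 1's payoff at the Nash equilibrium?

11.685

Hospital i's FOC: ∂u_i/∂c_i = α_i − c_i = 0, so c_i* = α_i.
NE contributions = (4.1, 0.8); G = 4.9.
u_1 = α_1·G − ½·(c_1)² = 4.1·4.9 − ½·4.1² = 11.685.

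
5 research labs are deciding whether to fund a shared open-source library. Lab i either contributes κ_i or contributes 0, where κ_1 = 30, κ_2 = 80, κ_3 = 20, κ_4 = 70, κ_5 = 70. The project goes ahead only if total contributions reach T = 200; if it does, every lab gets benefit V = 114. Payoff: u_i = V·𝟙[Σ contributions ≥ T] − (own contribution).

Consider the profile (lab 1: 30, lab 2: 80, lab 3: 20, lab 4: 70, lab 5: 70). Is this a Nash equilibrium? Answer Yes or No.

No

Total = 270 ≥ 200: provided.
Lab 1 (pledges 30, payoff 84): dropping to 0 → total 240, payoff 114. Profitable deviation.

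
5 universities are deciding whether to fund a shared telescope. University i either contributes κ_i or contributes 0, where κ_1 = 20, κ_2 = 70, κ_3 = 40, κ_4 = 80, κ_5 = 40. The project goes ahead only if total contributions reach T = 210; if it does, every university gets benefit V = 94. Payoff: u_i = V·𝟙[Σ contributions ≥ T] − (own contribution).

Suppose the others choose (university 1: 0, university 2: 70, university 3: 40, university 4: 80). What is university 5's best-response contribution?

Others' total = 190. Contributing 40 brings total to 230 ≥ 210: gain V − κ_5 = 54.
Best response: 40.

40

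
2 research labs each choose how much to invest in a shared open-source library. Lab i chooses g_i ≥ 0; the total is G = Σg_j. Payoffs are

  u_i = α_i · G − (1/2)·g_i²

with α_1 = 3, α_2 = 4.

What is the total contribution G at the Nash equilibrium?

7

Lab i's FOC: ∂u_i/∂g_i = α_i − g_i = 0, so g_i* = α_i.
NE contributions = (3, 4); G = 7.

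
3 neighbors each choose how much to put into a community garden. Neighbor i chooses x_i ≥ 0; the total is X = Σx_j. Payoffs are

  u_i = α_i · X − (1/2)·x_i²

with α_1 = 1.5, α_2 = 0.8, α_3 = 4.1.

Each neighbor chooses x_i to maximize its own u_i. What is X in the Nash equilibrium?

Neighbor i's FOC: ∂u_i/∂x_i = α_i − x_i = 0, so x_i* = α_i.
NE contributions = (1.5, 0.8, 4.1); X = 6.4.

6.4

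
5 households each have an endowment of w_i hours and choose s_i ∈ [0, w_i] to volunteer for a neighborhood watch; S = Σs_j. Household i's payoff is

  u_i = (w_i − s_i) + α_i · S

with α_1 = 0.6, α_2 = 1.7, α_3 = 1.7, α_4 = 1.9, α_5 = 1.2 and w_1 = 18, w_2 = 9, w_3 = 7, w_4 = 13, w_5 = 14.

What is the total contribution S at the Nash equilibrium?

43

∂u_i/∂s_i = α_i − 1, so household i contributes w_i if α_i > 1, else 0.
α_i > 1 for i ∈ {2, 3, 4, 5}; NE contributions (0, 9, 7, 13, 14), S = 43.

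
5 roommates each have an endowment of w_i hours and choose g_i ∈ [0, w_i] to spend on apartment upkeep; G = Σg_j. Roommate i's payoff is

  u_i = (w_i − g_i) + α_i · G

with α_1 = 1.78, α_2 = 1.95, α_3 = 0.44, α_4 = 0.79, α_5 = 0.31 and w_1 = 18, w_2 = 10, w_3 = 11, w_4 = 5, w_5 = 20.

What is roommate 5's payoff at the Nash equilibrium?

28.68

∂u_i/∂g_i = α_i − 1, so roommate i contributes w_i if α_i > 1, else 0.
α_i > 1 for i ∈ {1, 2}; NE contributions (18, 10, 0, 0, 0), G = 28.
u_5 = (20 − 0) + 0.31·28 = 28.68.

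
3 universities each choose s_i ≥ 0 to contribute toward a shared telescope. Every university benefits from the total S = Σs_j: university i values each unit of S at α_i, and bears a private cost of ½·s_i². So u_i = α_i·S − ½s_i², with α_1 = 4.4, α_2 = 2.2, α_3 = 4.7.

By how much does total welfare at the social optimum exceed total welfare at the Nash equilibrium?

86.99

University i's FOC: ∂u_i/∂s_i = α_i − s_i = 0, so s_i* = α_i.
NE contributions = (4.4, 2.2, 4.7); S = 11.3.
W^NE = (Σα)·S − ½Σα_i² = 11.3² − ½·46.29 = 104.545.
Planner sets s_i = Σα_j = 11.3 for every i, so S^SO = 3·11.3 = 33.9.
W^SO = (Σα)·S^SO − ½·3·(Σα)² = (3/2)·11.3² = 191.535.
Deadweight loss = W^SO − W^NE = 86.99.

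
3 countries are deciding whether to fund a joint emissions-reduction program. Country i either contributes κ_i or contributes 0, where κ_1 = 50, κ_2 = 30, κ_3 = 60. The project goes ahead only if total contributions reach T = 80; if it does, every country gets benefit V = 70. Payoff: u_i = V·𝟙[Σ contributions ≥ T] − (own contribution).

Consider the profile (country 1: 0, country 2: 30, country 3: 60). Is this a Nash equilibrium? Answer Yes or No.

Total = 90 ≥ 80: provided.
Country 1 (pledges 0, payoff 70): pledging 50 → total 140, payoff 20. No gain.
Country 2 (pledges 30, payoff 40): dropping to 0 → total 60, payoff 0. No gain.
Country 3 (pledges 60, payoff 10): dropping to 0 → total 30, payoff 0. No gain.

Yes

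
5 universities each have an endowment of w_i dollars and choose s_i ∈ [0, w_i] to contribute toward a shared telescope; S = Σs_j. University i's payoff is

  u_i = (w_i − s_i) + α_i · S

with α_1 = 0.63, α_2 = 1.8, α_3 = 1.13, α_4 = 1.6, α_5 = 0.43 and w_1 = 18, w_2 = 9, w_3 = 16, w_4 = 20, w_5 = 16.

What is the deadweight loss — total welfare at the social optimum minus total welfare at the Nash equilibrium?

∂u_i/∂s_i = α_i − 1, so university i contributes w_i if α_i > 1, else 0.
α_i > 1 for i ∈ {2, 3, 4}; NE contributions (0, 9, 16, 20, 0), S = 45.
W^NE = Σw_i − S^NE + (Σα_i)·S^NE = 79 + 4.59·45 = 285.55.
Planner: ∂(Σu_j)/∂s_i = Σα_j − 1 = 4.59 > 0, so everyone contributes w_i; S^SO = 79, W^SO = 79 + 4.59·79 = 441.61.
Deadweight loss = 156.06.

156.06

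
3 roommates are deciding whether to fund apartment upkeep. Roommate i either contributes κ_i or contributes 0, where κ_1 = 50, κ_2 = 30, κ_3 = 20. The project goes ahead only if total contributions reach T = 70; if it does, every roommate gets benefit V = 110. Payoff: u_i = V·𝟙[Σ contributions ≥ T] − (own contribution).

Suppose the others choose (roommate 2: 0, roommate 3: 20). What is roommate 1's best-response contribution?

50

Others' total = 20. Contributing 50 brings total to 70 ≥ 70: gain V − κ_1 = 60.
Best response: 50.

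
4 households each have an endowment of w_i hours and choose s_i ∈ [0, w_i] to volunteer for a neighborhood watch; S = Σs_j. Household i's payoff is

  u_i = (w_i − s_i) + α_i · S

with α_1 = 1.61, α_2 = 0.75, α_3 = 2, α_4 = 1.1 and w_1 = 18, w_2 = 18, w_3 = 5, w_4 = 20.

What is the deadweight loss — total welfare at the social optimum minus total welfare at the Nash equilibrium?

∂u_i/∂s_i = α_i − 1, so household i contributes w_i if α_i > 1, else 0.
α_i > 1 for i ∈ {1, 3, 4}; NE contributions (18, 0, 5, 20), S = 43.
W^NE = Σw_i − S^NE + (Σα_i)·S^NE = 61 + 4.46·43 = 252.78.
Planner: ∂(Σu_j)/∂s_i = Σα_j − 1 = 4.46 > 0, so everyone contributes w_i; S^SO = 61, W^SO = 61 + 4.46·61 = 333.06.
Deadweight loss = 80.28.

80.28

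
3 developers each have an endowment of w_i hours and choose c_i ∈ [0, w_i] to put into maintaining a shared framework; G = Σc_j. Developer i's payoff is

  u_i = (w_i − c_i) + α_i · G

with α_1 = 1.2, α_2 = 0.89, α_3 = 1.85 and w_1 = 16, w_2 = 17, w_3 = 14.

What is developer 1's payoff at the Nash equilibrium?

∂u_i/∂c_i = α_i − 1, so developer i contributes w_i if α_i > 1, else 0.
α_i > 1 for i ∈ {1, 3}; NE contributions (16, 0, 14), G = 30.
u_1 = (16 − 16) + 1.2·30 = 36.

36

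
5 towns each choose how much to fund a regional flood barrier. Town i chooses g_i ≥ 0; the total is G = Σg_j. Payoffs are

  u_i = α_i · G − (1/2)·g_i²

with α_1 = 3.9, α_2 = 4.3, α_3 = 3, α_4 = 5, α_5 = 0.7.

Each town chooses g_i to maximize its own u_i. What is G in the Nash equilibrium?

Town i's FOC: ∂u_i/∂g_i = α_i − g_i = 0, so g_i* = α_i.
NE contributions = (3.9, 4.3, 3, 5, 0.7); G = 16.9.

16.9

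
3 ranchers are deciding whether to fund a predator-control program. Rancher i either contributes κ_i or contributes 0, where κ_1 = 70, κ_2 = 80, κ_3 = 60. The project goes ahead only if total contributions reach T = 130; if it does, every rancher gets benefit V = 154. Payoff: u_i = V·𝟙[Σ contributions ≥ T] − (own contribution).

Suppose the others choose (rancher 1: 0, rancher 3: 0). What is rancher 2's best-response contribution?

0

Others' total = 0. Even contributing 80 gives 80 < 130: no benefit either way.
Best response: 0.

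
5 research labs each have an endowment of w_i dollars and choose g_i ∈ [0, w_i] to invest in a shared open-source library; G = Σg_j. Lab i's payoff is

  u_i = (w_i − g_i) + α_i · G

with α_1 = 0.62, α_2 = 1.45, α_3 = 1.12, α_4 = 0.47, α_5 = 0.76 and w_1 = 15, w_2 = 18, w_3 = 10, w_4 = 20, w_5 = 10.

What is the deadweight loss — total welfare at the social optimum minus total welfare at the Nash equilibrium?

153.9

∂u_i/∂g_i = α_i − 1, so lab i contributes w_i if α_i > 1, else 0.
α_i > 1 for i ∈ {2, 3}; NE contributions (0, 18, 10, 0, 0), G = 28.
W^NE = Σw_i − G^NE + (Σα_i)·G^NE = 73 + 3.42·28 = 168.76.
Planner: ∂(Σu_j)/∂g_i = Σα_j − 1 = 3.42 > 0, so everyone contributes w_i; G^SO = 73, W^SO = 73 + 3.42·73 = 322.66.
Deadweight loss = 153.9.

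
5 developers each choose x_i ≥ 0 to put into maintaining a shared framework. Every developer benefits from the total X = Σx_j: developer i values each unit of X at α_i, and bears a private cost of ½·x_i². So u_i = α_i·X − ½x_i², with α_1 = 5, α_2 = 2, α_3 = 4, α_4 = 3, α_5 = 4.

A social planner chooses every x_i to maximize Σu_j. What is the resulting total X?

90

Planner FOC: ∂(Σu_j)/∂x_i = (Σα_j) − x_i = 0, so x_i^SO = Σα_j = 18 for every i; X^SO = 90.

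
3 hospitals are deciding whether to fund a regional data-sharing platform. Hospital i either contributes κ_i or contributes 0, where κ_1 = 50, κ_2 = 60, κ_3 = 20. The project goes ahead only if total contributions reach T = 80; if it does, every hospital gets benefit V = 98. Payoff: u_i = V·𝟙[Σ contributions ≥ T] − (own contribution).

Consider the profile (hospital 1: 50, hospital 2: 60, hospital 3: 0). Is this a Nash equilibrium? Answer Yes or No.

Total = 110 ≥ 80: provided.
Hospital 1 (pledges 50, payoff 48): dropping to 0 → total 60, payoff 0. No gain.
Hospital 2 (pledges 60, payoff 38): dropping to 0 → total 50, payoff 0. No gain.
Hospital 3 (pledges 0, payoff 98): pledging 20 → total 130, payoff 78. No gain.

Yes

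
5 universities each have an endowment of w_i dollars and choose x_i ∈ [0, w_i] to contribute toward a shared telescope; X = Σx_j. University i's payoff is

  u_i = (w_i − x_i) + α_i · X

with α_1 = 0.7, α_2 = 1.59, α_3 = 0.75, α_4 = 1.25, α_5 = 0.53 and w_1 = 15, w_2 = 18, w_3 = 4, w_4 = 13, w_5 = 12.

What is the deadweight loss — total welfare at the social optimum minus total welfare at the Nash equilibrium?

∂u_i/∂x_i = α_i − 1, so university i contributes w_i if α_i > 1, else 0.
α_i > 1 for i ∈ {2, 4}; NE contributions (0, 18, 0, 13, 0), X = 31.
W^NE = Σw_i − X^NE + (Σα_i)·X^NE = 62 + 3.82·31 = 180.42.
Planner: ∂(Σu_j)/∂x_i = Σα_j − 1 = 3.82 > 0, so everyone contributes w_i; X^SO = 62, W^SO = 62 + 3.82·62 = 298.84.
Deadweight loss = 118.42.

118.42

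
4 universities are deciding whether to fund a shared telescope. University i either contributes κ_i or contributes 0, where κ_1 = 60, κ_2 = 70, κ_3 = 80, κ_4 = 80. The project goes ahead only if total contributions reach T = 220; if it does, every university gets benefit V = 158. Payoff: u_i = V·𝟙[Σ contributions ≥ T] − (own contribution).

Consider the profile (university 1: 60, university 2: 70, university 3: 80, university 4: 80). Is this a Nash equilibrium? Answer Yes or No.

No

Total = 290 ≥ 220: provided.
University 1 (pledges 60, payoff 98): dropping to 0 → total 230, payoff 158. Profitable deviation.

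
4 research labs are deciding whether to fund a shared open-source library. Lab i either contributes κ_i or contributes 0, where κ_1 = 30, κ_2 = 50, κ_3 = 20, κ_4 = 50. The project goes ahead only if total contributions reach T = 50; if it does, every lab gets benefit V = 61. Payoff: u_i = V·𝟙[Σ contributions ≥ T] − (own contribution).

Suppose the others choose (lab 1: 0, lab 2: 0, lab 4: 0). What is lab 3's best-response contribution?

0

Others' total = 0. Even contributing 20 gives 20 < 50: no benefit either way.
Best response: 0.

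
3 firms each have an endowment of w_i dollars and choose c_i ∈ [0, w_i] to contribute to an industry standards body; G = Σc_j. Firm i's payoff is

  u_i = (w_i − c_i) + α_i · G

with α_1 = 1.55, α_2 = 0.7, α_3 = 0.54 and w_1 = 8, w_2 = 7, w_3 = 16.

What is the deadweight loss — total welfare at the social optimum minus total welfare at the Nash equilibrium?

41.17

∂u_i/∂c_i = α_i − 1, so firm i contributes w_i if α_i > 1, else 0.
α_i > 1 for i ∈ {1}; NE contributions (8, 0, 0), G = 8.
W^NE = Σw_i − G^NE + (Σα_i)·G^NE = 31 + 1.79·8 = 45.32.
Planner: ∂(Σu_j)/∂c_i = Σα_j − 1 = 1.79 > 0, so everyone contributes w_i; G^SO = 31, W^SO = 31 + 1.79·31 = 86.49.
Deadweight loss = 41.17.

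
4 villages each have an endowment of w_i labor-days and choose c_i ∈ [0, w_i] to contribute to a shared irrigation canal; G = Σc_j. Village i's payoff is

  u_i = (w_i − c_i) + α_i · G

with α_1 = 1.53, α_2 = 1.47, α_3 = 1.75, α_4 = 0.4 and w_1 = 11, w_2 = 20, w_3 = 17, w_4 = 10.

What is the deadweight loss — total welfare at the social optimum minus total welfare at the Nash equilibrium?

∂u_i/∂c_i = α_i − 1, so village i contributes w_i if α_i > 1, else 0.
α_i > 1 for i ∈ {1, 2, 3}; NE contributions (11, 20, 17, 0), G = 48.
W^NE = Σw_i − G^NE + (Σα_i)·G^NE = 58 + 4.15·48 = 257.2.
Planner: ∂(Σu_j)/∂c_i = Σα_j − 1 = 4.15 > 0, so everyone contributes w_i; G^SO = 58, W^SO = 58 + 4.15·58 = 298.7.
Deadweight loss = 41.5.

41.5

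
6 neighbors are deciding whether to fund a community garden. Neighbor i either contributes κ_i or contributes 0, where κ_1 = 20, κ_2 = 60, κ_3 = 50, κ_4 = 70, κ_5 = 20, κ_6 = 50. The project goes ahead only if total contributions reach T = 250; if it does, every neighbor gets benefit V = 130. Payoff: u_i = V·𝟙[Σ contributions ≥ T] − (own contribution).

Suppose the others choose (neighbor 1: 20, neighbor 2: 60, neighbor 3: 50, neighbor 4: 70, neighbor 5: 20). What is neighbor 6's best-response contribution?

50

Others' total = 220. Contributing 50 brings total to 270 ≥ 250: gain V − κ_6 = 80.
Best response: 50.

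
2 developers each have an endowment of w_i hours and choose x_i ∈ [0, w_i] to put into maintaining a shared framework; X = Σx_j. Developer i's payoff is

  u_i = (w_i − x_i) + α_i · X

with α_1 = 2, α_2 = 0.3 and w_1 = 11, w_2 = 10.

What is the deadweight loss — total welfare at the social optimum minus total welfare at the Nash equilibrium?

∂u_i/∂x_i = α_i − 1, so developer i contributes w_i if α_i > 1, else 0.
α_i > 1 for i ∈ {1}; NE contributions (11, 0), X = 11.
W^NE = Σw_i − X^NE + (Σα_i)·X^NE = 21 + 1.3·11 = 35.3.
Planner: ∂(Σu_j)/∂x_i = Σα_j − 1 = 1.3 > 0, so everyone contributes w_i; X^SO = 21, W^SO = 21 + 1.3·21 = 48.3.
Deadweight loss = 13.

13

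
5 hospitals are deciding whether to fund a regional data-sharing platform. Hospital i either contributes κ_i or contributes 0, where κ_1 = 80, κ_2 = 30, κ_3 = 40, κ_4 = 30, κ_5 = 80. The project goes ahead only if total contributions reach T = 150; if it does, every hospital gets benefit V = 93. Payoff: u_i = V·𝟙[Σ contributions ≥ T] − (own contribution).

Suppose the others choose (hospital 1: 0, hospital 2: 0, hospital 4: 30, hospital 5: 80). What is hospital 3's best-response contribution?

Others' total = 110. Contributing 40 brings total to 150 ≥ 150: gain V − κ_3 = 53.
Best response: 40.

40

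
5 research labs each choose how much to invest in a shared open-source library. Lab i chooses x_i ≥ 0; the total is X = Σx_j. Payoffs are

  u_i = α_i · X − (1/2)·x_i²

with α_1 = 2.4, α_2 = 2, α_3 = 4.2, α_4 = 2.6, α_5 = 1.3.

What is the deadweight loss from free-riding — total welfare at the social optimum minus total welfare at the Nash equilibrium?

252.3

Lab i's FOC: ∂u_i/∂x_i = α_i − x_i = 0, so x_i* = α_i.
NE contributions = (2.4, 2, 4.2, 2.6, 1.3); X = 12.5.
W^NE = (Σα)·X − ½Σα_i² = 12.5² − ½·35.85 = 138.325.
Planner sets x_i = Σα_j = 12.5 for every i, so X^SO = 5·12.5 = 62.5.
W^SO = (Σα)·X^SO − ½·5·(Σα)² = (5/2)·12.5² = 390.625.
Deadweight loss = W^SO − W^NE = 252.3.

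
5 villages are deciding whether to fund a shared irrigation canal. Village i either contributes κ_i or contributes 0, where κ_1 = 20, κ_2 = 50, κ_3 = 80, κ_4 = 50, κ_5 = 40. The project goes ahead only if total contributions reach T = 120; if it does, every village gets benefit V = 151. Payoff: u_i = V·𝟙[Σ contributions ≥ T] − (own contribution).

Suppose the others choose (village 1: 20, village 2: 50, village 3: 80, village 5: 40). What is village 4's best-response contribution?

0

Others' total = 190 ≥ 120; contributing adds cost 50 for no extra benefit.
Best response: 0.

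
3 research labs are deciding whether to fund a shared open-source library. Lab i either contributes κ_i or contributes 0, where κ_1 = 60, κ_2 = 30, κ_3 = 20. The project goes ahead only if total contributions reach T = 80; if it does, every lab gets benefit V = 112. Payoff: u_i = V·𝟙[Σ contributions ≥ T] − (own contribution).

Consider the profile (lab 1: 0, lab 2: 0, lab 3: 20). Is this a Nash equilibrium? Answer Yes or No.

Total = 20 < 80: not provided.
Lab 1 (pledges 0, payoff 0): pledging 60 → total 80, payoff 52. Profitable deviation.

No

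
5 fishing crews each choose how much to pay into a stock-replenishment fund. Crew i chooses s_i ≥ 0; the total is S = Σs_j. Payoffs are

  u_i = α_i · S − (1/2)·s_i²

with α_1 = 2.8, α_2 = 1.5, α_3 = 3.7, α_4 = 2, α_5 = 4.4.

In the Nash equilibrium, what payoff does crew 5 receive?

53.68

Crew i's FOC: ∂u_i/∂s_i = α_i − s_i = 0, so s_i* = α_i.
NE contributions = (2.8, 1.5, 3.7, 2, 4.4); S = 14.4.
u_5 = α_5·S − ½·(s_5)² = 4.4·14.4 − ½·4.4² = 53.68.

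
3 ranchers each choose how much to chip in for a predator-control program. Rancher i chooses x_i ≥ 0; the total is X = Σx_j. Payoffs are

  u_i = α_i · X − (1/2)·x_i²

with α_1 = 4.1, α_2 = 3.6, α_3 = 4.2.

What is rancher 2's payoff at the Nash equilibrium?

36.36

Rancher i's FOC: ∂u_i/∂x_i = α_i − x_i = 0, so x_i* = α_i.
NE contributions = (4.1, 3.6, 4.2); X = 11.9.
u_2 = α_2·X − ½·(x_2)² = 3.6·11.9 − ½·3.6² = 36.36.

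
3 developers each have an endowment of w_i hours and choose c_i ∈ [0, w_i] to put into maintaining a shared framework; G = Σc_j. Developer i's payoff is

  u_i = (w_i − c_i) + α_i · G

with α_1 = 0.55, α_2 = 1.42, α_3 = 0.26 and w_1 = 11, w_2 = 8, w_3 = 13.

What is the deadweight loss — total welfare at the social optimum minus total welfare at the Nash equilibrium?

29.52

∂u_i/∂c_i = α_i − 1, so developer i contributes w_i if α_i > 1, else 0.
α_i > 1 for i ∈ {2}; NE contributions (0, 8, 0), G = 8.
W^NE = Σw_i − G^NE + (Σα_i)·G^NE = 32 + 1.23·8 = 41.84.
Planner: ∂(Σu_j)/∂c_i = Σα_j − 1 = 1.23 > 0, so everyone contributes w_i; G^SO = 32, W^SO = 32 + 1.23·32 = 71.36.
Deadweight loss = 29.52.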